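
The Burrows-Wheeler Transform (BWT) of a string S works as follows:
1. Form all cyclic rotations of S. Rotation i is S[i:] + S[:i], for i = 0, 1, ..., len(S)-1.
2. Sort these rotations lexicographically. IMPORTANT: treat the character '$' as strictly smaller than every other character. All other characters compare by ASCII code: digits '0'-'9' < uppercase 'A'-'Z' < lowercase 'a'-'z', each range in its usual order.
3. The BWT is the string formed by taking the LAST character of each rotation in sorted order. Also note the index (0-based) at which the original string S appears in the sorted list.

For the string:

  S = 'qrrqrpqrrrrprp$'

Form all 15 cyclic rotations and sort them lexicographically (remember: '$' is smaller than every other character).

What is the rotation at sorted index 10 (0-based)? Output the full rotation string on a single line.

Answer: rqrpqrrrrprp$qr

Derivation:
All 15 rotations (rotation i = S[i:]+S[:i]):
  rot[0] = qrrqrpqrrrrprp$
  rot[1] = rrqrpqrrrrprp$q
  rot[2] = rqrpqrrrrprp$qr
  rot[3] = qrpqrrrrprp$qrr
  rot[4] = rpqrrrrprp$qrrq
  rot[5] = pqrrrrprp$qrrqr
  rot[6] = qrrrrprp$qrrqrp
  rot[7] = rrrrprp$qrrqrpq
  rot[8] = rrrprp$qrrqrpqr
  rot[9] = rrprp$qrrqrpqrr
  rot[10] = rprp$qrrqrpqrrr
  rot[11] = prp$qrrqrpqrrrr
  rot[12] = rp$qrrqrpqrrrrp
  rot[13] = p$qrrqrpqrrrrpr
  rot[14] = $qrrqrpqrrrrprp
Sorted (with $ < everything):
  sorted[0] = $qrrqrpqrrrrprp
  sorted[1] = p$qrrqrpqrrrrpr
  sorted[2] = pqrrrrprp$qrrqr
  sorted[3] = prp$qrrqrpqrrrr
  sorted[4] = qrpqrrrrprp$qrr
  sorted[5] = qrrqrpqrrrrprp$
  sorted[6] = qrrrrprp$qrrqrp
  sorted[7] = rp$qrrqrpqrrrrp
  sorted[8] = rpqrrrrprp$qrrq
  sorted[9] = rprp$qrrqrpqrrr
  sorted[10] = rqrpqrrrrprp$qr
  sorted[11] = rrprp$qrrqrpqrr
  sorted[12] = rrqrpqrrrrprp$q
  sorted[13] = rrrprp$qrrqrpqr
  sorted[14] = rrrrprp$qrrqrpq
sorted[10] = rqrpqrrrrprp$qr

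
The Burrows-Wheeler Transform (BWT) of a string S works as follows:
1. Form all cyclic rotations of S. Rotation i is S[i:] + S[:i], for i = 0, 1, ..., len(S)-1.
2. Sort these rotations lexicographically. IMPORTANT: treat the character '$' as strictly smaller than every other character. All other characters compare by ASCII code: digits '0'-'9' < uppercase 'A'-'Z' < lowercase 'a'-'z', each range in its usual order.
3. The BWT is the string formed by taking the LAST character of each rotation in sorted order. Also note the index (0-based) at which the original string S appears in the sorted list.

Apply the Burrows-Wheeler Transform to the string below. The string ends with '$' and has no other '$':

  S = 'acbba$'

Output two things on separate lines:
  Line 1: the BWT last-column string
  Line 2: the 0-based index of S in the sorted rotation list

All 6 rotations (rotation i = S[i:]+S[:i]):
  rot[0] = acbba$
  rot[1] = cbba$a
  rot[2] = bba$ac
  rot[3] = ba$acb
  rot[4] = a$acbb
  rot[5] = $acbba
Sorted (with $ < everything):
  sorted[0] = $acbba  (last char: 'a')
  sorted[1] = a$acbb  (last char: 'b')
  sorted[2] = acbba$  (last char: '$')
  sorted[3] = ba$acb  (last char: 'b')
  sorted[4] = bba$ac  (last char: 'c')
  sorted[5] = cbba$a  (last char: 'a')
Last column: ab$bca
Original string S is at sorted index 2

Answer: ab$bca
2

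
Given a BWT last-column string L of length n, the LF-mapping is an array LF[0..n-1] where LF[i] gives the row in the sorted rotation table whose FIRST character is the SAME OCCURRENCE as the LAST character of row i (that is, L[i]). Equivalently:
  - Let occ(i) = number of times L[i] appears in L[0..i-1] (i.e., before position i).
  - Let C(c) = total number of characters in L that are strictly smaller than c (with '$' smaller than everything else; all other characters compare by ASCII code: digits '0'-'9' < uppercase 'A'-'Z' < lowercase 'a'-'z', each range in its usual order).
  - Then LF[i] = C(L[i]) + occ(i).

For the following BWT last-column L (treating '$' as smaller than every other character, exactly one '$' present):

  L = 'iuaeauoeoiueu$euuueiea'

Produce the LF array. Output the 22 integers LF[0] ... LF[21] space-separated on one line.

Answer: 10 15 1 4 2 16 13 5 14 11 17 6 18 0 7 19 20 21 8 12 9 3

Derivation:
Char counts: '$':1, 'a':3, 'e':6, 'i':3, 'o':2, 'u':7
C (first-col start): C('$')=0, C('a')=1, C('e')=4, C('i')=10, C('o')=13, C('u')=15
L[0]='i': occ=0, LF[0]=C('i')+0=10+0=10
L[1]='u': occ=0, LF[1]=C('u')+0=15+0=15
L[2]='a': occ=0, LF[2]=C('a')+0=1+0=1
L[3]='e': occ=0, LF[3]=C('e')+0=4+0=4
L[4]='a': occ=1, LF[4]=C('a')+1=1+1=2
L[5]='u': occ=1, LF[5]=C('u')+1=15+1=16
L[6]='o': occ=0, LF[6]=C('o')+0=13+0=13
L[7]='e': occ=1, LF[7]=C('e')+1=4+1=5
L[8]='o': occ=1, LF[8]=C('o')+1=13+1=14
L[9]='i': occ=1, LF[9]=C('i')+1=10+1=11
L[10]='u': occ=2, LF[10]=C('u')+2=15+2=17
L[11]='e': occ=2, LF[11]=C('e')+2=4+2=6
L[12]='u': occ=3, LF[12]=C('u')+3=15+3=18
L[13]='$': occ=0, LF[13]=C('$')+0=0+0=0
L[14]='e': occ=3, LF[14]=C('e')+3=4+3=7
L[15]='u': occ=4, LF[15]=C('u')+4=15+4=19
L[16]='u': occ=5, LF[16]=C('u')+5=15+5=20
L[17]='u': occ=6, LF[17]=C('u')+6=15+6=21
L[18]='e': occ=4, LF[18]=C('e')+4=4+4=8
L[19]='i': occ=2, LF[19]=C('i')+2=10+2=12
L[20]='e': occ=5, LF[20]=C('e')+5=4+5=9
L[21]='a': occ=2, LF[21]=C('a')+2=1+2=3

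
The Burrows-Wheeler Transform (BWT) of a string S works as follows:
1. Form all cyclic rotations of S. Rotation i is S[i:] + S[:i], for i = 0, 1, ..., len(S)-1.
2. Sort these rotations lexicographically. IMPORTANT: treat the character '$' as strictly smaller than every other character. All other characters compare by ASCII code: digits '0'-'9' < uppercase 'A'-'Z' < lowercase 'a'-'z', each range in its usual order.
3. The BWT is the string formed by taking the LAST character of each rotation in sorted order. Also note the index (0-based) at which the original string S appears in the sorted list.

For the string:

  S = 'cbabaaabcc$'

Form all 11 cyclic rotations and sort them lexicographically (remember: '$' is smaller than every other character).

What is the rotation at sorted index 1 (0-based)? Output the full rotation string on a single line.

All 11 rotations (rotation i = S[i:]+S[:i]):
  rot[0] = cbabaaabcc$
  rot[1] = babaaabcc$c
  rot[2] = abaaabcc$cb
  rot[3] = baaabcc$cba
  rot[4] = aaabcc$cbab
  rot[5] = aabcc$cbaba
  rot[6] = abcc$cbabaa
  rot[7] = bcc$cbabaaa
  rot[8] = cc$cbabaaab
  rot[9] = c$cbabaaabc
  rot[10] = $cbabaaabcc
Sorted (with $ < everything):
  sorted[0] = $cbabaaabcc
  sorted[1] = aaabcc$cbab
  sorted[2] = aabcc$cbaba
  sorted[3] = abaaabcc$cb
  sorted[4] = abcc$cbabaa
  sorted[5] = baaabcc$cba
  sorted[6] = babaaabcc$c
  sorted[7] = bcc$cbabaaa
  sorted[8] = c$cbabaaabc
  sorted[9] = cbabaaabcc$
  sorted[10] = cc$cbabaaab
sorted[1] = aaabcc$cbab

Answer: aaabcc$cbab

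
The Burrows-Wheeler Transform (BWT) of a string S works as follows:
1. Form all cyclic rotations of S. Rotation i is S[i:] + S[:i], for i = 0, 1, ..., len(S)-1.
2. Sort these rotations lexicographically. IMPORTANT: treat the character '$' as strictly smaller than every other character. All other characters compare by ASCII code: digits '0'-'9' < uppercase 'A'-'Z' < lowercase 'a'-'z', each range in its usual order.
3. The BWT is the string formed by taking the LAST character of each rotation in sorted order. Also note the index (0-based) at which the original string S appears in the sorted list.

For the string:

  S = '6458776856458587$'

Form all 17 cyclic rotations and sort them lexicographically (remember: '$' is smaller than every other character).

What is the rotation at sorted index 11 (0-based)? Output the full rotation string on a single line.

Answer: 76856458587$64587

Derivation:
All 17 rotations (rotation i = S[i:]+S[:i]):
  rot[0] = 6458776856458587$
  rot[1] = 458776856458587$6
  rot[2] = 58776856458587$64
  rot[3] = 8776856458587$645
  rot[4] = 776856458587$6458
  rot[5] = 76856458587$64587
  rot[6] = 6856458587$645877
  rot[7] = 856458587$6458776
  rot[8] = 56458587$64587768
  rot[9] = 6458587$645877685
  rot[10] = 458587$6458776856
  rot[11] = 58587$64587768564
  rot[12] = 8587$645877685645
  rot[13] = 587$6458776856458
  rot[14] = 87$64587768564585
  rot[15] = 7$645877685645858
  rot[16] = $6458776856458587
Sorted (with $ < everything):
  sorted[0] = $6458776856458587
  sorted[1] = 458587$6458776856
  sorted[2] = 458776856458587$6
  sorted[3] = 56458587$64587768
  sorted[4] = 58587$64587768564
  sorted[5] = 587$6458776856458
  sorted[6] = 58776856458587$64
  sorted[7] = 6458587$645877685
  sorted[8] = 6458776856458587$
  sorted[9] = 6856458587$645877
  sorted[10] = 7$645877685645858
  sorted[11] = 76856458587$64587
  sorted[12] = 776856458587$6458
  sorted[13] = 856458587$6458776
  sorted[14] = 8587$645877685645
  sorted[15] = 87$64587768564585
  sorted[16] = 8776856458587$645
sorted[11] = 76856458587$64587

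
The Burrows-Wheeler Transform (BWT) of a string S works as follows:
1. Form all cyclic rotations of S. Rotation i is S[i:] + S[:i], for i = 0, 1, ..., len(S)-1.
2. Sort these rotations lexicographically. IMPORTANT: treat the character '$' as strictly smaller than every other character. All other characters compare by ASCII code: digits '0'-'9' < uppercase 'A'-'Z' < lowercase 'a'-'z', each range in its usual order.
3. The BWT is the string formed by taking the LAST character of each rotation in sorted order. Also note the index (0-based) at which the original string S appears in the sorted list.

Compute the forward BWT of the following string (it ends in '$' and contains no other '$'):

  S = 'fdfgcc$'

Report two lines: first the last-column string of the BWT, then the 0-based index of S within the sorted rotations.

All 7 rotations (rotation i = S[i:]+S[:i]):
  rot[0] = fdfgcc$
  rot[1] = dfgcc$f
  rot[2] = fgcc$fd
  rot[3] = gcc$fdf
  rot[4] = cc$fdfg
  rot[5] = c$fdfgc
  rot[6] = $fdfgcc
Sorted (with $ < everything):
  sorted[0] = $fdfgcc  (last char: 'c')
  sorted[1] = c$fdfgc  (last char: 'c')
  sorted[2] = cc$fdfg  (last char: 'g')
  sorted[3] = dfgcc$f  (last char: 'f')
  sorted[4] = fdfgcc$  (last char: '$')
  sorted[5] = fgcc$fd  (last char: 'd')
  sorted[6] = gcc$fdf  (last char: 'f')
Last column: ccgf$df
Original string S is at sorted index 4

Answer: ccgf$df
4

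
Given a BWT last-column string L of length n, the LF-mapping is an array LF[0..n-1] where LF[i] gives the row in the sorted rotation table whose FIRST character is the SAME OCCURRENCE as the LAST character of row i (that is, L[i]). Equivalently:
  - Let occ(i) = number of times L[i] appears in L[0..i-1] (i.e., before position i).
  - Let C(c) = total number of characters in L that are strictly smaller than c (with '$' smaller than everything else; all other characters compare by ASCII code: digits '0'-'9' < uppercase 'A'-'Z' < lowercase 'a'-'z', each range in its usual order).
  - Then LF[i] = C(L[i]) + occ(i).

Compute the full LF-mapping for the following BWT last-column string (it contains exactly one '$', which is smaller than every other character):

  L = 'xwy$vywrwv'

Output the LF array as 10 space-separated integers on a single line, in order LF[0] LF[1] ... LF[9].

Char counts: '$':1, 'r':1, 'v':2, 'w':3, 'x':1, 'y':2
C (first-col start): C('$')=0, C('r')=1, C('v')=2, C('w')=4, C('x')=7, C('y')=8
L[0]='x': occ=0, LF[0]=C('x')+0=7+0=7
L[1]='w': occ=0, LF[1]=C('w')+0=4+0=4
L[2]='y': occ=0, LF[2]=C('y')+0=8+0=8
L[3]='$': occ=0, LF[3]=C('$')+0=0+0=0
L[4]='v': occ=0, LF[4]=C('v')+0=2+0=2
L[5]='y': occ=1, LF[5]=C('y')+1=8+1=9
L[6]='w': occ=1, LF[6]=C('w')+1=4+1=5
L[7]='r': occ=0, LF[7]=C('r')+0=1+0=1
L[8]='w': occ=2, LF[8]=C('w')+2=4+2=6
L[9]='v': occ=1, LF[9]=C('v')+1=2+1=3

Answer: 7 4 8 0 2 9 5 1 6 3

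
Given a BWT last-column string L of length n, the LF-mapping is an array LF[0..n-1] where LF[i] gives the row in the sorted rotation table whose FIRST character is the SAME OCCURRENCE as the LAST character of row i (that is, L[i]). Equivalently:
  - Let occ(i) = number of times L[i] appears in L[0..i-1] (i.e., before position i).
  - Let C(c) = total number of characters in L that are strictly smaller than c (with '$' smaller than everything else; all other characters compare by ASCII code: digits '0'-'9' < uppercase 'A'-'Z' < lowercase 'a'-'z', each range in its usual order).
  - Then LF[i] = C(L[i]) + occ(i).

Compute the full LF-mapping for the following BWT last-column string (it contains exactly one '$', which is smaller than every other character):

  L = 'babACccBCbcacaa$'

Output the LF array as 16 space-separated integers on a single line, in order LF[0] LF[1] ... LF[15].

Answer: 9 5 10 1 3 12 13 2 4 11 14 6 15 7 8 0

Derivation:
Char counts: '$':1, 'A':1, 'B':1, 'C':2, 'a':4, 'b':3, 'c':4
C (first-col start): C('$')=0, C('A')=1, C('B')=2, C('C')=3, C('a')=5, C('b')=9, C('c')=12
L[0]='b': occ=0, LF[0]=C('b')+0=9+0=9
L[1]='a': occ=0, LF[1]=C('a')+0=5+0=5
L[2]='b': occ=1, LF[2]=C('b')+1=9+1=10
L[3]='A': occ=0, LF[3]=C('A')+0=1+0=1
L[4]='C': occ=0, LF[4]=C('C')+0=3+0=3
L[5]='c': occ=0, LF[5]=C('c')+0=12+0=12
L[6]='c': occ=1, LF[6]=C('c')+1=12+1=13
L[7]='B': occ=0, LF[7]=C('B')+0=2+0=2
L[8]='C': occ=1, LF[8]=C('C')+1=3+1=4
L[9]='b': occ=2, LF[9]=C('b')+2=9+2=11
L[10]='c': occ=2, LF[10]=C('c')+2=12+2=14
L[11]='a': occ=1, LF[11]=C('a')+1=5+1=6
L[12]='c': occ=3, LF[12]=C('c')+3=12+3=15
L[13]='a': occ=2, LF[13]=C('a')+2=5+2=7
L[14]='a': occ=3, LF[14]=C('a')+3=5+3=8
L[15]='$': occ=0, LF[15]=C('$')+0=0+0=0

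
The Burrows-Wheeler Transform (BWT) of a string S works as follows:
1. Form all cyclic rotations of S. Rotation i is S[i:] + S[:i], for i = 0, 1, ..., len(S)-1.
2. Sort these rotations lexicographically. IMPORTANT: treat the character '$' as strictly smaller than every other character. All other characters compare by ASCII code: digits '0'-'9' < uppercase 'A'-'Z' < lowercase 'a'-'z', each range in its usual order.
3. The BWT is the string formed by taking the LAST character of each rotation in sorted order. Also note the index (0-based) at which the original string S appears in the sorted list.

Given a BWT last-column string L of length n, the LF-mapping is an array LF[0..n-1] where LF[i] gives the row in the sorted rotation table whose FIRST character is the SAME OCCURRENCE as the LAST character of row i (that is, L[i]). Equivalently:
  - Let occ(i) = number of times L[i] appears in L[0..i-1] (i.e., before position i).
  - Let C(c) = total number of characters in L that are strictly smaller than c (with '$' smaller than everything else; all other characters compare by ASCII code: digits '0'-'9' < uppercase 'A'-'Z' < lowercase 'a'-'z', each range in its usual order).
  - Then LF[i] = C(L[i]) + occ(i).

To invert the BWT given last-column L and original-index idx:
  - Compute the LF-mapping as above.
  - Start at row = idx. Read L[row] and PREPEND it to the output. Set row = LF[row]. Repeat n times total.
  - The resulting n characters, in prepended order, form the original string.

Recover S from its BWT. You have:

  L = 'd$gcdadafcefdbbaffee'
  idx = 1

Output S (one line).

Answer: abegacdbefffdedcafd$

Derivation:
LF mapping: 8 0 19 6 9 1 10 2 15 7 12 16 11 4 5 3 17 18 13 14
Walk LF starting at row 1, prepending L[row]:
  step 1: row=1, L[1]='$', prepend. Next row=LF[1]=0
  step 2: row=0, L[0]='d', prepend. Next row=LF[0]=8
  step 3: row=8, L[8]='f', prepend. Next row=LF[8]=15
  step 4: row=15, L[15]='a', prepend. Next row=LF[15]=3
  step 5: row=3, L[3]='c', prepend. Next row=LF[3]=6
  step 6: row=6, L[6]='d', prepend. Next row=LF[6]=10
  step 7: row=10, L[10]='e', prepend. Next row=LF[10]=12
  step 8: row=12, L[12]='d', prepend. Next row=LF[12]=11
  step 9: row=11, L[11]='f', prepend. Next row=LF[11]=16
  step 10: row=16, L[16]='f', prepend. Next row=LF[16]=17
  step 11: row=17, L[17]='f', prepend. Next row=LF[17]=18
  step 12: row=18, L[18]='e', prepend. Next row=LF[18]=13
  step 13: row=13, L[13]='b', prepend. Next row=LF[13]=4
  step 14: row=4, L[4]='d', prepend. Next row=LF[4]=9
  step 15: row=9, L[9]='c', prepend. Next row=LF[9]=7
  step 16: row=7, L[7]='a', prepend. Next row=LF[7]=2
  step 17: row=2, L[2]='g', prepend. Next row=LF[2]=19
  step 18: row=19, L[19]='e', prepend. Next row=LF[19]=14
  step 19: row=14, L[14]='b', prepend. Next row=LF[14]=5
  step 20: row=5, L[5]='a', prepend. Next row=LF[5]=1
Reversed output: abegacdbefffdedcafd$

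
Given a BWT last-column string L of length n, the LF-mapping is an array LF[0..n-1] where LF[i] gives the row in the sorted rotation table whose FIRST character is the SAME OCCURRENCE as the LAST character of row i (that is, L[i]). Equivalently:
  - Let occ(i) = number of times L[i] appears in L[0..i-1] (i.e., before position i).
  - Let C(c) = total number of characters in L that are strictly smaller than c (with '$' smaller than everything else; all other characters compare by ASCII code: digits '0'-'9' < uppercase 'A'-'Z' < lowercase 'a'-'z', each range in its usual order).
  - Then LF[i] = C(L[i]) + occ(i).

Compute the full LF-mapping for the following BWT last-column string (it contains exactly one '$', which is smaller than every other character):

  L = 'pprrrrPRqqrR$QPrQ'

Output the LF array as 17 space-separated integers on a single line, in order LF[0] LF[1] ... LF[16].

Answer: 7 8 11 12 13 14 1 5 9 10 15 6 0 3 2 16 4

Derivation:
Char counts: '$':1, 'P':2, 'Q':2, 'R':2, 'p':2, 'q':2, 'r':6
C (first-col start): C('$')=0, C('P')=1, C('Q')=3, C('R')=5, C('p')=7, C('q')=9, C('r')=11
L[0]='p': occ=0, LF[0]=C('p')+0=7+0=7
L[1]='p': occ=1, LF[1]=C('p')+1=7+1=8
L[2]='r': occ=0, LF[2]=C('r')+0=11+0=11
L[3]='r': occ=1, LF[3]=C('r')+1=11+1=12
L[4]='r': occ=2, LF[4]=C('r')+2=11+2=13
L[5]='r': occ=3, LF[5]=C('r')+3=11+3=14
L[6]='P': occ=0, LF[6]=C('P')+0=1+0=1
L[7]='R': occ=0, LF[7]=C('R')+0=5+0=5
L[8]='q': occ=0, LF[8]=C('q')+0=9+0=9
L[9]='q': occ=1, LF[9]=C('q')+1=9+1=10
L[10]='r': occ=4, LF[10]=C('r')+4=11+4=15
L[11]='R': occ=1, LF[11]=C('R')+1=5+1=6
L[12]='$': occ=0, LF[12]=C('$')+0=0+0=0
L[13]='Q': occ=0, LF[13]=C('Q')+0=3+0=3
L[14]='P': occ=1, LF[14]=C('P')+1=1+1=2
L[15]='r': occ=5, LF[15]=C('r')+5=11+5=16
L[16]='Q': occ=1, LF[16]=C('Q')+1=3+1=4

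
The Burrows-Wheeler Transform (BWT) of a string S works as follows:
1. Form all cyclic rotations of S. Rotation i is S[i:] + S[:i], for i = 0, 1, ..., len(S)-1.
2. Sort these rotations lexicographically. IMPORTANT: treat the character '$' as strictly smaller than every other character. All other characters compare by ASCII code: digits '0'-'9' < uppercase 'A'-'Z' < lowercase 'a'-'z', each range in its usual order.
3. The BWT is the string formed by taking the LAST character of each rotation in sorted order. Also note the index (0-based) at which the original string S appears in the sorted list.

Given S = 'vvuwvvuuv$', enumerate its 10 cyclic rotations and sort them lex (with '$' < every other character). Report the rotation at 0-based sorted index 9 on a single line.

All 10 rotations (rotation i = S[i:]+S[:i]):
  rot[0] = vvuwvvuuv$
  rot[1] = vuwvvuuv$v
  rot[2] = uwvvuuv$vv
  rot[3] = wvvuuv$vvu
  rot[4] = vvuuv$vvuw
  rot[5] = vuuv$vvuwv
  rot[6] = uuv$vvuwvv
  rot[7] = uv$vvuwvvu
  rot[8] = v$vvuwvvuu
  rot[9] = $vvuwvvuuv
Sorted (with $ < everything):
  sorted[0] = $vvuwvvuuv
  sorted[1] = uuv$vvuwvv
  sorted[2] = uv$vvuwvvu
  sorted[3] = uwvvuuv$vv
  sorted[4] = v$vvuwvvuu
  sorted[5] = vuuv$vvuwv
  sorted[6] = vuwvvuuv$v
  sorted[7] = vvuuv$vvuw
  sorted[8] = vvuwvvuuv$
  sorted[9] = wvvuuv$vvu
sorted[9] = wvvuuv$vvu

Answer: wvvuuv$vvu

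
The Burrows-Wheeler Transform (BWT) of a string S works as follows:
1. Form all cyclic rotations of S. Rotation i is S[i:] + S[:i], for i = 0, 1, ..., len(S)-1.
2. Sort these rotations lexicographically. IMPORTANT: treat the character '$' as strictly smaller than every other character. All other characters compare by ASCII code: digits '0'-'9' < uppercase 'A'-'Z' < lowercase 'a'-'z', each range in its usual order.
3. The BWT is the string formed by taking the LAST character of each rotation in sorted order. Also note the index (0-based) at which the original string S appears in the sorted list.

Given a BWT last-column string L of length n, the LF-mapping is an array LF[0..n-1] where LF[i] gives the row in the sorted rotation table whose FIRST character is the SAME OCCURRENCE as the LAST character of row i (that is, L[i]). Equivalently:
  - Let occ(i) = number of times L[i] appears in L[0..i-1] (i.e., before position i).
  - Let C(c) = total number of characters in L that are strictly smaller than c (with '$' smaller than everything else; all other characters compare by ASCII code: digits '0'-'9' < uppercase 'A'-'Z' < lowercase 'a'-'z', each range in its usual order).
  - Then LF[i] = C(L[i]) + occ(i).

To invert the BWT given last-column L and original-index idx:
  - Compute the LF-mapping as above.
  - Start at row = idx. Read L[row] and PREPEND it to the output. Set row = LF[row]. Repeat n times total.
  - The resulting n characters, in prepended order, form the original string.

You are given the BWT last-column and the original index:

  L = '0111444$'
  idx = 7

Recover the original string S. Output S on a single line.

LF mapping: 1 2 3 4 5 6 7 0
Walk LF starting at row 7, prepending L[row]:
  step 1: row=7, L[7]='$', prepend. Next row=LF[7]=0
  step 2: row=0, L[0]='0', prepend. Next row=LF[0]=1
  step 3: row=1, L[1]='1', prepend. Next row=LF[1]=2
  step 4: row=2, L[2]='1', prepend. Next row=LF[2]=3
  step 5: row=3, L[3]='1', prepend. Next row=LF[3]=4
  step 6: row=4, L[4]='4', prepend. Next row=LF[4]=5
  step 7: row=5, L[5]='4', prepend. Next row=LF[5]=6
  step 8: row=6, L[6]='4', prepend. Next row=LF[6]=7
Reversed output: 4441110$

Answer: 4441110$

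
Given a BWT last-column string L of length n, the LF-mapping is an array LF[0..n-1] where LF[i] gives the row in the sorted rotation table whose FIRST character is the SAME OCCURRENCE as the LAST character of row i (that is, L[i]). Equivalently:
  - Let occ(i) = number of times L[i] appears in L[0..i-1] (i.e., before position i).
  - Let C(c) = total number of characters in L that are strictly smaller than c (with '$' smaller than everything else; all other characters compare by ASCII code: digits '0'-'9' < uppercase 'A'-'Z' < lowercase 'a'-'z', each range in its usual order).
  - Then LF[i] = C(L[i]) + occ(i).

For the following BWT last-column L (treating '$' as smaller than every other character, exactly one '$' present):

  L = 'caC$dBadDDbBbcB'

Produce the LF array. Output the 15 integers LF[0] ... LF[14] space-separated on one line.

Char counts: '$':1, 'B':3, 'C':1, 'D':2, 'a':2, 'b':2, 'c':2, 'd':2
C (first-col start): C('$')=0, C('B')=1, C('C')=4, C('D')=5, C('a')=7, C('b')=9, C('c')=11, C('d')=13
L[0]='c': occ=0, LF[0]=C('c')+0=11+0=11
L[1]='a': occ=0, LF[1]=C('a')+0=7+0=7
L[2]='C': occ=0, LF[2]=C('C')+0=4+0=4
L[3]='$': occ=0, LF[3]=C('$')+0=0+0=0
L[4]='d': occ=0, LF[4]=C('d')+0=13+0=13
L[5]='B': occ=0, LF[5]=C('B')+0=1+0=1
L[6]='a': occ=1, LF[6]=C('a')+1=7+1=8
L[7]='d': occ=1, LF[7]=C('d')+1=13+1=14
L[8]='D': occ=0, LF[8]=C('D')+0=5+0=5
L[9]='D': occ=1, LF[9]=C('D')+1=5+1=6
L[10]='b': occ=0, LF[10]=C('b')+0=9+0=9
L[11]='B': occ=1, LF[11]=C('B')+1=1+1=2
L[12]='b': occ=1, LF[12]=C('b')+1=9+1=10
L[13]='c': occ=1, LF[13]=C('c')+1=11+1=12
L[14]='B': occ=2, LF[14]=C('B')+2=1+2=3

Answer: 11 7 4 0 13 1 8 14 5 6 9 2 10 12 3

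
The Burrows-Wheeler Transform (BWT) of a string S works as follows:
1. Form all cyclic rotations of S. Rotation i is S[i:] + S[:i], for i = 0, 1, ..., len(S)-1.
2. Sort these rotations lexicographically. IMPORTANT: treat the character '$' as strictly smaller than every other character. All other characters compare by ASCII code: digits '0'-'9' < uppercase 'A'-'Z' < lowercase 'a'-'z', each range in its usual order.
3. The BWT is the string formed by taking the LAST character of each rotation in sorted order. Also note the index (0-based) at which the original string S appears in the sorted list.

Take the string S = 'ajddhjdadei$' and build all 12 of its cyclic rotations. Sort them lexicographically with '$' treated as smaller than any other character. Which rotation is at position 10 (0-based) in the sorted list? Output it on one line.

All 12 rotations (rotation i = S[i:]+S[:i]):
  rot[0] = ajddhjdadei$
  rot[1] = jddhjdadei$a
  rot[2] = ddhjdadei$aj
  rot[3] = dhjdadei$ajd
  rot[4] = hjdadei$ajdd
  rot[5] = jdadei$ajddh
  rot[6] = dadei$ajddhj
  rot[7] = adei$ajddhjd
  rot[8] = dei$ajddhjda
  rot[9] = ei$ajddhjdad
  rot[10] = i$ajddhjdade
  rot[11] = $ajddhjdadei
Sorted (with $ < everything):
  sorted[0] = $ajddhjdadei
  sorted[1] = adei$ajddhjd
  sorted[2] = ajddhjdadei$
  sorted[3] = dadei$ajddhj
  sorted[4] = ddhjdadei$aj
  sorted[5] = dei$ajddhjda
  sorted[6] = dhjdadei$ajd
  sorted[7] = ei$ajddhjdad
  sorted[8] = hjdadei$ajdd
  sorted[9] = i$ajddhjdade
  sorted[10] = jdadei$ajddh
  sorted[11] = jddhjdadei$a
sorted[10] = jdadei$ajddh

Answer: jdadei$ajddh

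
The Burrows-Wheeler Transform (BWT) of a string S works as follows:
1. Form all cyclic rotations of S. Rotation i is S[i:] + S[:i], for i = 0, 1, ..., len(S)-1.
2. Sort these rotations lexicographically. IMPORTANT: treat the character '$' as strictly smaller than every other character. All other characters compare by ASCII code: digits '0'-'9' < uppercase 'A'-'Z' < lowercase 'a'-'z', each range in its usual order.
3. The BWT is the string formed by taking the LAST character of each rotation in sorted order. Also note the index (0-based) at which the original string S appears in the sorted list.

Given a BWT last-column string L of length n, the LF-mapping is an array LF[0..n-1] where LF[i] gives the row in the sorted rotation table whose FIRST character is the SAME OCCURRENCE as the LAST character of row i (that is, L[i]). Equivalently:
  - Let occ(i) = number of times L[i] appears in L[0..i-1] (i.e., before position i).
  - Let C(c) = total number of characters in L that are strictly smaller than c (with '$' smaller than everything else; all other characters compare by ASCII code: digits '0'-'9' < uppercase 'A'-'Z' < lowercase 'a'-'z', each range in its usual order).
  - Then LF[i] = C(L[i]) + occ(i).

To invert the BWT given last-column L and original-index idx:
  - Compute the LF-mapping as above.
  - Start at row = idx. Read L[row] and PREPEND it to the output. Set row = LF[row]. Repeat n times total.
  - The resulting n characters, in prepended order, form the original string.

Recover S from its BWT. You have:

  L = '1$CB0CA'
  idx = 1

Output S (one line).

LF mapping: 2 0 5 4 1 6 3
Walk LF starting at row 1, prepending L[row]:
  step 1: row=1, L[1]='$', prepend. Next row=LF[1]=0
  step 2: row=0, L[0]='1', prepend. Next row=LF[0]=2
  step 3: row=2, L[2]='C', prepend. Next row=LF[2]=5
  step 4: row=5, L[5]='C', prepend. Next row=LF[5]=6
  step 5: row=6, L[6]='A', prepend. Next row=LF[6]=3
  step 6: row=3, L[3]='B', prepend. Next row=LF[3]=4
  step 7: row=4, L[4]='0', prepend. Next row=LF[4]=1
Reversed output: 0BACC1$

Answer: 0BACC1$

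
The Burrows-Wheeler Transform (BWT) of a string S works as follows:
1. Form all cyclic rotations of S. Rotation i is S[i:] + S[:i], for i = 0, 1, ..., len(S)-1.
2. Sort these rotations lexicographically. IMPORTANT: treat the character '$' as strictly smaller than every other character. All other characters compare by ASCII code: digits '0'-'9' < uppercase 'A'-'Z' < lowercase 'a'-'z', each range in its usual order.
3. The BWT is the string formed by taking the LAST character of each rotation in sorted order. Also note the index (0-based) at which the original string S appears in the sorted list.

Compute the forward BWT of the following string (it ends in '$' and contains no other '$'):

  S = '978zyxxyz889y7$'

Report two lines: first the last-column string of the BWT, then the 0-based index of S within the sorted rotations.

All 15 rotations (rotation i = S[i:]+S[:i]):
  rot[0] = 978zyxxyz889y7$
  rot[1] = 78zyxxyz889y7$9
  rot[2] = 8zyxxyz889y7$97
  rot[3] = zyxxyz889y7$978
  rot[4] = yxxyz889y7$978z
  rot[5] = xxyz889y7$978zy
  rot[6] = xyz889y7$978zyx
  rot[7] = yz889y7$978zyxx
  rot[8] = z889y7$978zyxxy
  rot[9] = 889y7$978zyxxyz
  rot[10] = 89y7$978zyxxyz8
  rot[11] = 9y7$978zyxxyz88
  rot[12] = y7$978zyxxyz889
  rot[13] = 7$978zyxxyz889y
  rot[14] = $978zyxxyz889y7
Sorted (with $ < everything):
  sorted[0] = $978zyxxyz889y7  (last char: '7')
  sorted[1] = 7$978zyxxyz889y  (last char: 'y')
  sorted[2] = 78zyxxyz889y7$9  (last char: '9')
  sorted[3] = 889y7$978zyxxyz  (last char: 'z')
  sorted[4] = 89y7$978zyxxyz8  (last char: '8')
  sorted[5] = 8zyxxyz889y7$97  (last char: '7')
  sorted[6] = 978zyxxyz889y7$  (last char: '$')
  sorted[7] = 9y7$978zyxxyz88  (last char: '8')
  sorted[8] = xxyz889y7$978zy  (last char: 'y')
  sorted[9] = xyz889y7$978zyx  (last char: 'x')
  sorted[10] = y7$978zyxxyz889  (last char: '9')
  sorted[11] = yxxyz889y7$978z  (last char: 'z')
  sorted[12] = yz889y7$978zyxx  (last char: 'x')
  sorted[13] = z889y7$978zyxxy  (last char: 'y')
  sorted[14] = zyxxyz889y7$978  (last char: '8')
Last column: 7y9z87$8yx9zxy8
Original string S is at sorted index 6

Answer: 7y9z87$8yx9zxy8
6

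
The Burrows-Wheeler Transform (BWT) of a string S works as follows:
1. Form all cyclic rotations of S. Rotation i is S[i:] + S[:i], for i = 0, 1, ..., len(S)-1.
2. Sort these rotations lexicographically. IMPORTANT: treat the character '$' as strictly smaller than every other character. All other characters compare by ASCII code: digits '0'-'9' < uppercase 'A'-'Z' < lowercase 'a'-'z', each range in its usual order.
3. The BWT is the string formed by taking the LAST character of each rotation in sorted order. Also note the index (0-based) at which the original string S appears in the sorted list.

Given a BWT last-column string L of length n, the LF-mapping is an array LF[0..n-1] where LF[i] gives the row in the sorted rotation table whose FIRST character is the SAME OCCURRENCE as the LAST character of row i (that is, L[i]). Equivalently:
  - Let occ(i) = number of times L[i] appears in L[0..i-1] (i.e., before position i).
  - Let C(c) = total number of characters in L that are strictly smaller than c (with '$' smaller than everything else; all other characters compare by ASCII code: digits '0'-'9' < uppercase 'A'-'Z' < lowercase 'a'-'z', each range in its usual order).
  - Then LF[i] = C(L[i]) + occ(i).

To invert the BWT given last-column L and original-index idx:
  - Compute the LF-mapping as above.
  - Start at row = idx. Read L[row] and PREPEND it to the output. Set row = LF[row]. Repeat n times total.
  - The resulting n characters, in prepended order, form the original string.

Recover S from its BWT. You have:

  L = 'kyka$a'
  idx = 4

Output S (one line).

Answer: kayak$

Derivation:
LF mapping: 3 5 4 1 0 2
Walk LF starting at row 4, prepending L[row]:
  step 1: row=4, L[4]='$', prepend. Next row=LF[4]=0
  step 2: row=0, L[0]='k', prepend. Next row=LF[0]=3
  step 3: row=3, L[3]='a', prepend. Next row=LF[3]=1
  step 4: row=1, L[1]='y', prepend. Next row=LF[1]=5
  step 5: row=5, L[5]='a', prepend. Next row=LF[5]=2
  step 6: row=2, L[2]='k', prepend. Next row=LF[2]=4
Reversed output: kayak$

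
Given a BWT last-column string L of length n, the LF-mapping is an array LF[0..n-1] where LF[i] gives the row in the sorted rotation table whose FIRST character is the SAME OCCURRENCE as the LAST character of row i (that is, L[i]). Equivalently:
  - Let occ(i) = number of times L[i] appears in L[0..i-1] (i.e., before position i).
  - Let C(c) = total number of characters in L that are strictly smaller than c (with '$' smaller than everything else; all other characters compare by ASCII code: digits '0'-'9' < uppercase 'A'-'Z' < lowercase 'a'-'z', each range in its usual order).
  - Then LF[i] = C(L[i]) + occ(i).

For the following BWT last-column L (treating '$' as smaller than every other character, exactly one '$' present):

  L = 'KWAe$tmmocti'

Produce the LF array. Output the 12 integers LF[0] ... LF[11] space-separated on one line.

Answer: 2 3 1 5 0 10 7 8 9 4 11 6

Derivation:
Char counts: '$':1, 'A':1, 'K':1, 'W':1, 'c':1, 'e':1, 'i':1, 'm':2, 'o':1, 't':2
C (first-col start): C('$')=0, C('A')=1, C('K')=2, C('W')=3, C('c')=4, C('e')=5, C('i')=6, C('m')=7, C('o')=9, C('t')=10
L[0]='K': occ=0, LF[0]=C('K')+0=2+0=2
L[1]='W': occ=0, LF[1]=C('W')+0=3+0=3
L[2]='A': occ=0, LF[2]=C('A')+0=1+0=1
L[3]='e': occ=0, LF[3]=C('e')+0=5+0=5
L[4]='$': occ=0, LF[4]=C('$')+0=0+0=0
L[5]='t': occ=0, LF[5]=C('t')+0=10+0=10
L[6]='m': occ=0, LF[6]=C('m')+0=7+0=7
L[7]='m': occ=1, LF[7]=C('m')+1=7+1=8
L[8]='o': occ=0, LF[8]=C('o')+0=9+0=9
L[9]='c': occ=0, LF[9]=C('c')+0=4+0=4
L[10]='t': occ=1, LF[10]=C('t')+1=10+1=11
L[11]='i': occ=0, LF[11]=C('i')+0=6+0=6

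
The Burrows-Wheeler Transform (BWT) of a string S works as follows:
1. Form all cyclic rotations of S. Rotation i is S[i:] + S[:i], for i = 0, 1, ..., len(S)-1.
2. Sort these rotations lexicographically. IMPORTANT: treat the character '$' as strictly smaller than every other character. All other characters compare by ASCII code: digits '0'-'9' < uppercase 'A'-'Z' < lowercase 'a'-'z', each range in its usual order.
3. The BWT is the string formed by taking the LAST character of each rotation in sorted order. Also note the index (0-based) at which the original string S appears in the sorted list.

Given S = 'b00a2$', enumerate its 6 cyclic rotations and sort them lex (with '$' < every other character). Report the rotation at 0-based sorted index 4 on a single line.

All 6 rotations (rotation i = S[i:]+S[:i]):
  rot[0] = b00a2$
  rot[1] = 00a2$b
  rot[2] = 0a2$b0
  rot[3] = a2$b00
  rot[4] = 2$b00a
  rot[5] = $b00a2
Sorted (with $ < everything):
  sorted[0] = $b00a2
  sorted[1] = 00a2$b
  sorted[2] = 0a2$b0
  sorted[3] = 2$b00a
  sorted[4] = a2$b00
  sorted[5] = b00a2$
sorted[4] = a2$b00

Answer: a2$b00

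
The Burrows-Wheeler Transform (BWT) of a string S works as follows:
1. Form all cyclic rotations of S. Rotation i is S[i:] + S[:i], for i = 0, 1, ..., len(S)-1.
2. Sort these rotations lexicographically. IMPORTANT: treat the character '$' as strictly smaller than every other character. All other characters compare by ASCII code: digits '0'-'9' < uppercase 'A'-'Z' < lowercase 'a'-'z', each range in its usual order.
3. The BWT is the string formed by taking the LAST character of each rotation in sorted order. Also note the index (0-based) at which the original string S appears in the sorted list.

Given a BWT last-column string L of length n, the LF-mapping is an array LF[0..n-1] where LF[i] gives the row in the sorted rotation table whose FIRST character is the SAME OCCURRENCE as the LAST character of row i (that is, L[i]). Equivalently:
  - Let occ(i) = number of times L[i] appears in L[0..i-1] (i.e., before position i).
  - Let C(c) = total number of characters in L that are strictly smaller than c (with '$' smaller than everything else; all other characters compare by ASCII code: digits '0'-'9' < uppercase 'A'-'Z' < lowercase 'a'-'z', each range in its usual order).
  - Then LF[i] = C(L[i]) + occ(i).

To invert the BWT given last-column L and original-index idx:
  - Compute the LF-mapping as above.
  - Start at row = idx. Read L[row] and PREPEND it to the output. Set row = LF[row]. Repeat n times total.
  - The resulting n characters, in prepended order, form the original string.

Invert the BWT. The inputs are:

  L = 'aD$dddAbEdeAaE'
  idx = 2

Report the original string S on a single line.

LF mapping: 6 3 0 9 10 11 1 8 4 12 13 2 7 5
Walk LF starting at row 2, prepending L[row]:
  step 1: row=2, L[2]='$', prepend. Next row=LF[2]=0
  step 2: row=0, L[0]='a', prepend. Next row=LF[0]=6
  step 3: row=6, L[6]='A', prepend. Next row=LF[6]=1
  step 4: row=1, L[1]='D', prepend. Next row=LF[1]=3
  step 5: row=3, L[3]='d', prepend. Next row=LF[3]=9
  step 6: row=9, L[9]='d', prepend. Next row=LF[9]=12
  step 7: row=12, L[12]='a', prepend. Next row=LF[12]=7
  step 8: row=7, L[7]='b', prepend. Next row=LF[7]=8
  step 9: row=8, L[8]='E', prepend. Next row=LF[8]=4
  step 10: row=4, L[4]='d', prepend. Next row=LF[4]=10
  step 11: row=10, L[10]='e', prepend. Next row=LF[10]=13
  step 12: row=13, L[13]='E', prepend. Next row=LF[13]=5
  step 13: row=5, L[5]='d', prepend. Next row=LF[5]=11
  step 14: row=11, L[11]='A', prepend. Next row=LF[11]=2
Reversed output: AdEedEbaddDAa$

Answer: AdEedEbaddDAa$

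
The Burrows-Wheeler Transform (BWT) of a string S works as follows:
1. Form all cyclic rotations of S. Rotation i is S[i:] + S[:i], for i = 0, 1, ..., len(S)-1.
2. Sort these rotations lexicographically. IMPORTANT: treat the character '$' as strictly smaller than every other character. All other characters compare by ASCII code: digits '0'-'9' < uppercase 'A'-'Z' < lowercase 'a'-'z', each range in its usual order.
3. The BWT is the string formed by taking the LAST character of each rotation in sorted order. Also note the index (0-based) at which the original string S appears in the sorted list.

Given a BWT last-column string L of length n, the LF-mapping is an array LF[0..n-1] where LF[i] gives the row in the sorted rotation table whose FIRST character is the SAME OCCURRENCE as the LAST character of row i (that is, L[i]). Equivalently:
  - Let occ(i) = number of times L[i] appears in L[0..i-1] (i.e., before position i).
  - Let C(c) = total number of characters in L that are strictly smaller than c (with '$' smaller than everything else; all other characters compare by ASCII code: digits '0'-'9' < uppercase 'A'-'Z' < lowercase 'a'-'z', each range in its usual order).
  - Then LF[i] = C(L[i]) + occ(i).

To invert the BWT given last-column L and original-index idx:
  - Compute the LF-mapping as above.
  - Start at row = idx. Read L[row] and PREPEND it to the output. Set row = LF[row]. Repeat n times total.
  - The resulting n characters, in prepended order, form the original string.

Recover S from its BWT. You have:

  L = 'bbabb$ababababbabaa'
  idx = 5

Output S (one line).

LF mapping: 9 10 1 11 12 0 2 13 3 14 4 15 5 16 17 6 18 7 8
Walk LF starting at row 5, prepending L[row]:
  step 1: row=5, L[5]='$', prepend. Next row=LF[5]=0
  step 2: row=0, L[0]='b', prepend. Next row=LF[0]=9
  step 3: row=9, L[9]='b', prepend. Next row=LF[9]=14
  step 4: row=14, L[14]='b', prepend. Next row=LF[14]=17
  step 5: row=17, L[17]='a', prepend. Next row=LF[17]=7
  step 6: row=7, L[7]='b', prepend. Next row=LF[7]=13
  step 7: row=13, L[13]='b', prepend. Next row=LF[13]=16
  step 8: row=16, L[16]='b', prepend. Next row=LF[16]=18
  step 9: row=18, L[18]='a', prepend. Next row=LF[18]=8
  step 10: row=8, L[8]='a', prepend. Next row=LF[8]=3
  step 11: row=3, L[3]='b', prepend. Next row=LF[3]=11
  step 12: row=11, L[11]='b', prepend. Next row=LF[11]=15
  step 13: row=15, L[15]='a', prepend. Next row=LF[15]=6
  step 14: row=6, L[6]='a', prepend. Next row=LF[6]=2
  step 15: row=2, L[2]='a', prepend. Next row=LF[2]=1
  step 16: row=1, L[1]='b', prepend. Next row=LF[1]=10
  step 17: row=10, L[10]='a', prepend. Next row=LF[10]=4
  step 18: row=4, L[4]='b', prepend. Next row=LF[4]=12
  step 19: row=12, L[12]='a', prepend. Next row=LF[12]=5
Reversed output: ababaaabbaabbbabbb$

Answer: ababaaabbaabbbabbb$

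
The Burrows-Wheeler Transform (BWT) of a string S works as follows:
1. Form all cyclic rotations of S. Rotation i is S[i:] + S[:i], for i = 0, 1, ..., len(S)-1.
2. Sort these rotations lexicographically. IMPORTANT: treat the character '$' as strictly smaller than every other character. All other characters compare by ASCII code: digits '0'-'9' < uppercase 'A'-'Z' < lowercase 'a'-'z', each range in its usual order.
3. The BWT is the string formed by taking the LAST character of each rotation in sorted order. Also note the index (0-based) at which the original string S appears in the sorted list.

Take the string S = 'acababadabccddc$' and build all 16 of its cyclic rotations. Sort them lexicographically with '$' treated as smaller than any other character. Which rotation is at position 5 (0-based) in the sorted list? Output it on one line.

All 16 rotations (rotation i = S[i:]+S[:i]):
  rot[0] = acababadabccddc$
  rot[1] = cababadabccddc$a
  rot[2] = ababadabccddc$ac
  rot[3] = babadabccddc$aca
  rot[4] = abadabccddc$acab
  rot[5] = badabccddc$acaba
  rot[6] = adabccddc$acabab
  rot[7] = dabccddc$acababa
  rot[8] = abccddc$acababad
  rot[9] = bccddc$acababada
  rot[10] = ccddc$acababadab
  rot[11] = cddc$acababadabc
  rot[12] = ddc$acababadabcc
  rot[13] = dc$acababadabccd
  rot[14] = c$acababadabccdd
  rot[15] = $acababadabccddc
Sorted (with $ < everything):
  sorted[0] = $acababadabccddc
  sorted[1] = ababadabccddc$ac
  sorted[2] = abadabccddc$acab
  sorted[3] = abccddc$acababad
  sorted[4] = acababadabccddc$
  sorted[5] = adabccddc$acabab
  sorted[6] = babadabccddc$aca
  sorted[7] = badabccddc$acaba
  sorted[8] = bccddc$acababada
  sorted[9] = c$acababadabccdd
  sorted[10] = cababadabccddc$a
  sorted[11] = ccddc$acababadab
  sorted[12] = cddc$acababadabc
  sorted[13] = dabccddc$acababa
  sorted[14] = dc$acababadabccd
  sorted[15] = ddc$acababadabcc
sorted[5] = adabccddc$acabab

Answer: adabccddc$acabab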